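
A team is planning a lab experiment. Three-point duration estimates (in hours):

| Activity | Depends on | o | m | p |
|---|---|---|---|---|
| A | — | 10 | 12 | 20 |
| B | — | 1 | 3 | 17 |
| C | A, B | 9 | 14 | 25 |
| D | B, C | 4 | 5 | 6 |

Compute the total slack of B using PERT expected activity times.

te_A = (10 + 4·12 + 20)/6 = 78/6 = 13
te_B = (1 + 4·3 + 17)/6 = 30/6 = 5
te_C = (9 + 4·14 + 25)/6 = 90/6 = 15
te_D = (4 + 4·5 + 6)/6 = 30/6 = 5

Forward pass:
ES_A = 0; EF_A = 13
ES_B = 0; EF_B = 5
ES_C = max(EF_A=13, EF_B=5) = 13; EF_C = 13+15 = 28
ES_D = max(EF_B=5, EF_C=28) = 28; EF_D = 28+5 = 33
Expected project duration μ = 33 hours. Critical path: A → C → D.

Backward pass:
LF_D = 33; LS_D = 33−5 = 28
LF_C = LS_D = 28; LS_C = 28−15 = 13
LF_B = min(LS_C=13, LS_D=28) = 13; LS_B = 13−5 = 8
LF_A = LS_C = 13; LS_A = 13−13 = 0
Slack_B = LS_B − ES_B = 8 − 0 = 8

8 hours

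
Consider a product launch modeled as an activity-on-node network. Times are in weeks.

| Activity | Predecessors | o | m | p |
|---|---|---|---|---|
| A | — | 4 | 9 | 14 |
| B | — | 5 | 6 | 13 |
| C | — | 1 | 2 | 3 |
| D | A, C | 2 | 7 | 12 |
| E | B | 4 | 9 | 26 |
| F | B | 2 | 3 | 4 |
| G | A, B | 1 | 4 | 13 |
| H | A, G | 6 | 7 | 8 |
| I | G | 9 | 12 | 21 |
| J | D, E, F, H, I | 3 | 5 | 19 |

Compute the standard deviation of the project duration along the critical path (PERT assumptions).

4.23 weeks

te_A = (4 + 4·9 + 14)/6 = 54/6 = 9; σ²_A = ((14−4)/6)² = 2.778
te_B = (5 + 4·6 + 13)/6 = 42/6 = 7; σ²_B = ((13−5)/6)² = 1.778
te_C = (1 + 4·2 + 3)/6 = 12/6 = 2; σ²_C = ((3−1)/6)² = 0.111
te_D = (2 + 4·7 + 12)/6 = 42/6 = 7; σ²_D = ((12−2)/6)² = 2.778
te_E = (4 + 4·9 + 26)/6 = 66/6 = 11; σ²_E = ((26−4)/6)² = 13.444
te_F = (2 + 4·3 + 4)/6 = 18/6 = 3; σ²_F = ((4−2)/6)² = 0.111
te_G = (1 + 4·4 + 13)/6 = 30/6 = 5; σ²_G = ((13−1)/6)² = 4.000
te_H = (6 + 4·7 + 8)/6 = 42/6 = 7; σ²_H = ((8−6)/6)² = 0.111
te_I = (9 + 4·12 + 21)/6 = 78/6 = 13; σ²_I = ((21−9)/6)² = 4.000
te_J = (3 + 4·5 + 19)/6 = 42/6 = 7; σ²_J = ((19−3)/6)² = 7.111

Forward pass:
ES_A = 0; EF_A = 9
ES_B = 0; EF_B = 7
ES_C = 0; EF_C = 2
ES_D = max(EF_A=9, EF_C=2) = 9; EF_D = 9+7 = 16
ES_E = 7; EF_E = 7+11 = 18
ES_F = 7; EF_F = 7+3 = 10
ES_G = max(EF_A=9, EF_B=7) = 9; EF_G = 9+5 = 14
ES_H = max(EF_A=9, EF_G=14) = 14; EF_H = 14+7 = 21
ES_I = 14; EF_I = 14+13 = 27
ES_J = max(EF_D=16, EF_E=18, EF_F=10, EF_H=21, EF_I=27) = 27; EF_J = 27+7 = 34
Expected project duration μ = 34 weeks. Critical path: A → G → I → J.

Variance along critical path = 2.778 + 4.000 + 4.000 + 7.111 = 17.889
σ = √17.889 = 4.230 weeks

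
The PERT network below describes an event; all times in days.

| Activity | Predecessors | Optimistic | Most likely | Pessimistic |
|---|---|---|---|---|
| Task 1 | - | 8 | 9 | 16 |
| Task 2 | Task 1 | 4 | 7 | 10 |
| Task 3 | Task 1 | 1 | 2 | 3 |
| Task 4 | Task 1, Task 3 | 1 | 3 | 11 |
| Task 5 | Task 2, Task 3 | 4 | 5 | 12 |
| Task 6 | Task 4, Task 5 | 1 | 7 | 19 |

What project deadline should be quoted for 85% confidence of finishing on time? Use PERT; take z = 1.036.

te_Task 1 = (8 + 4·9 + 16)/6 = 60/6 = 10; σ²_Task 1 = ((16−8)/6)² = 1.778
te_Task 2 = (4 + 4·7 + 10)/6 = 42/6 = 7; σ²_Task 2 = ((10−4)/6)² = 1.000
te_Task 3 = (1 + 4·2 + 3)/6 = 12/6 = 2; σ²_Task 3 = ((3−1)/6)² = 0.111
te_Task 4 = (1 + 4·3 + 11)/6 = 24/6 = 4; σ²_Task 4 = ((11−1)/6)² = 2.778
te_Task 5 = (4 + 4·5 + 12)/6 = 36/6 = 6; σ²_Task 5 = ((12−4)/6)² = 1.778
te_Task 6 = (1 + 4·7 + 19)/6 = 48/6 = 8; σ²_Task 6 = ((19−1)/6)² = 9.000

Forward pass:
ES_Task 1 = 0; EF_Task 1 = 10
ES_Task 2 = 10; EF_Task 2 = 10+7 = 17
ES_Task 3 = 10; EF_Task 3 = 10+2 = 12
ES_Task 4 = max(EF_Task 1=10, EF_Task 3=12) = 12; EF_Task 4 = 12+4 = 16
ES_Task 5 = max(EF_Task 2=17, EF_Task 3=12) = 17; EF_Task 5 = 17+6 = 23
ES_Task 6 = max(EF_Task 4=16, EF_Task 5=23) = 23; EF_Task 6 = 23+8 = 31
Expected project duration μ = 31 days. Critical path: Task 1 → Task 2 → Task 5 → Task 6.

Variance along critical path = 1.778 + 1.000 + 1.778 + 9.000 = 13.556; σ = 3.682 days.
D = μ + z·σ = 31 + 1.036·3.682 = 34.8 days

34.8 days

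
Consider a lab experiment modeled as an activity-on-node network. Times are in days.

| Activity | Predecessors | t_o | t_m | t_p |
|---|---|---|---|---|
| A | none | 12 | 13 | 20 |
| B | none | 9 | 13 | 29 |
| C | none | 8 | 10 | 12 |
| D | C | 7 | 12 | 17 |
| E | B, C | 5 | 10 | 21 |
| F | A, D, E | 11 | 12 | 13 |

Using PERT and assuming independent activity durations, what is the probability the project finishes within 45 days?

te_A = (12 + 4·13 + 20)/6 = 84/6 = 14; σ²_A = ((20−12)/6)² = 1.778
te_B = (9 + 4·13 + 29)/6 = 90/6 = 15; σ²_B = ((29−9)/6)² = 11.111
te_C = (8 + 4·10 + 12)/6 = 60/6 = 10; σ²_C = ((12−8)/6)² = 0.444
te_D = (7 + 4·12 + 17)/6 = 72/6 = 12; σ²_D = ((17−7)/6)² = 2.778
te_E = (5 + 4·10 + 21)/6 = 66/6 = 11; σ²_E = ((21−5)/6)² = 7.111
te_F = (11 + 4·12 + 13)/6 = 72/6 = 12; σ²_F = ((13−11)/6)² = 0.111

Forward pass:
ES_A = 0; EF_A = 14
ES_B = 0; EF_B = 15
ES_C = 0; EF_C = 10
ES_D = 10; EF_D = 10+12 = 22
ES_E = max(EF_B=15, EF_C=10) = 15; EF_E = 15+11 = 26
ES_F = max(EF_A=14, EF_D=22, EF_E=26) = 26; EF_F = 26+12 = 38
Expected project duration μ = 38 days. Critical path: B → E → F.

Variance along critical path = 11.111 + 7.111 + 0.111 = 18.333; σ = √18.333 = 4.282 days.
Z = (45 − 38) / 4.282 = 1.635
P(T ≤ 45) = Φ(1.635) ≈ 0.949

0.949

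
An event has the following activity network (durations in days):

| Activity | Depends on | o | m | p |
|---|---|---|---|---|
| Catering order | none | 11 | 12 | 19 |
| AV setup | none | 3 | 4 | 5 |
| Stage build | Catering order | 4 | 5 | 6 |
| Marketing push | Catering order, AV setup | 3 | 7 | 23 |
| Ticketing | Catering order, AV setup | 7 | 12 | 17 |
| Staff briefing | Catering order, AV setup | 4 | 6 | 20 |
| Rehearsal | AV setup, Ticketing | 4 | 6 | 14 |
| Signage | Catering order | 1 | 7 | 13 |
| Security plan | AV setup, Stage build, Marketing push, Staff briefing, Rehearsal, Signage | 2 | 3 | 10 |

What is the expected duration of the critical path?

36 days

te_Catering order = (11 + 4·12 + 19)/6 = 78/6 = 13
te_AV setup = (3 + 4·4 + 5)/6 = 24/6 = 4
te_Stage build = (4 + 4·5 + 6)/6 = 30/6 = 5
te_Marketing push = (3 + 4·7 + 23)/6 = 54/6 = 9
te_Ticketing = (7 + 4·12 + 17)/6 = 72/6 = 12
te_Staff briefing = (4 + 4·6 + 20)/6 = 48/6 = 8
te_Rehearsal = (4 + 4·6 + 14)/6 = 42/6 = 7
te_Signage = (1 + 4·7 + 13)/6 = 42/6 = 7
te_Security plan = (2 + 4·3 + 10)/6 = 24/6 = 4

Forward pass:
ES_Catering order = 0; EF_Catering order = 13
ES_AV setup = 0; EF_AV setup = 4
ES_Stage build = 13; EF_Stage build = 13+5 = 18
ES_Marketing push = max(EF_Catering order=13, EF_AV setup=4) = 13; EF_Marketing push = 13+9 = 22
ES_Ticketing = max(EF_Catering order=13, EF_AV setup=4) = 13; EF_Ticketing = 13+12 = 25
ES_Staff briefing = max(EF_Catering order=13, EF_AV setup=4) = 13; EF_Staff briefing = 13+8 = 21
ES_Rehearsal = max(EF_AV setup=4, EF_Ticketing=25) = 25; EF_Rehearsal = 25+7 = 32
ES_Signage = 13; EF_Signage = 13+7 = 20
ES_Security plan = max(EF_AV setup=4, EF_Stage build=18, EF_Marketing push=22, EF_Staff briefing=21, EF_Rehearsal=32, EF_Signage=20) = 32; EF_Security plan = 32+4 = 36
Expected project duration μ = 36 days. Critical path: Catering order → Ticketing → Rehearsal → Security plan.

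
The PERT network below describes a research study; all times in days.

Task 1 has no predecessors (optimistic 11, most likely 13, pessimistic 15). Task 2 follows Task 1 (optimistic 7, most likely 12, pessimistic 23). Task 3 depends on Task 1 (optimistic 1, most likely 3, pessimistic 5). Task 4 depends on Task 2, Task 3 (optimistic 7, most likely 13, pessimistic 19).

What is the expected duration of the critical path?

te_Task 1 = (11 + 4·13 + 15)/6 = 78/6 = 13
te_Task 2 = (7 + 4·12 + 23)/6 = 78/6 = 13
te_Task 3 = (1 + 4·3 + 5)/6 = 18/6 = 3
te_Task 4 = (7 + 4·13 + 19)/6 = 78/6 = 13

Forward pass:
ES_Task 1 = 0; EF_Task 1 = 13
ES_Task 2 = 13; EF_Task 2 = 13+13 = 26
ES_Task 3 = 13; EF_Task 3 = 13+3 = 16
ES_Task 4 = max(EF_Task 2=26, EF_Task 3=16) = 26; EF_Task 4 = 26+13 = 39
Expected project duration μ = 39 days. Critical path: Task 1 → Task 2 → Task 4.

39 days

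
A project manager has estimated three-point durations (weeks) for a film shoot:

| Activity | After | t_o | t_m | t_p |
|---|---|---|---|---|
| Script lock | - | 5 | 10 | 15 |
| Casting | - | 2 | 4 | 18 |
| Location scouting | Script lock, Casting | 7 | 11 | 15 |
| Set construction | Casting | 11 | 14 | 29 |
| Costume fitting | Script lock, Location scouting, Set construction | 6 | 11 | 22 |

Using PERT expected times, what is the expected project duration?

te_Script lock = (5 + 4·10 + 15)/6 = 60/6 = 10
te_Casting = (2 + 4·4 + 18)/6 = 36/6 = 6
te_Location scouting = (7 + 4·11 + 15)/6 = 66/6 = 11
te_Set construction = (11 + 4·14 + 29)/6 = 96/6 = 16
te_Costume fitting = (6 + 4·11 + 22)/6 = 72/6 = 12

Forward pass:
ES_Script lock = 0; EF_Script lock = 10
ES_Casting = 0; EF_Casting = 6
ES_Location scouting = max(EF_Script lock=10, EF_Casting=6) = 10; EF_Location scouting = 10+11 = 21
ES_Set construction = 6; EF_Set construction = 6+16 = 22
ES_Costume fitting = max(EF_Script lock=10, EF_Location scouting=21, EF_Set construction=22) = 22; EF_Costume fitting = 22+12 = 34
Expected project duration μ = 34 weeks. Critical path: Casting → Set construction → Costume fitting.

34 weeks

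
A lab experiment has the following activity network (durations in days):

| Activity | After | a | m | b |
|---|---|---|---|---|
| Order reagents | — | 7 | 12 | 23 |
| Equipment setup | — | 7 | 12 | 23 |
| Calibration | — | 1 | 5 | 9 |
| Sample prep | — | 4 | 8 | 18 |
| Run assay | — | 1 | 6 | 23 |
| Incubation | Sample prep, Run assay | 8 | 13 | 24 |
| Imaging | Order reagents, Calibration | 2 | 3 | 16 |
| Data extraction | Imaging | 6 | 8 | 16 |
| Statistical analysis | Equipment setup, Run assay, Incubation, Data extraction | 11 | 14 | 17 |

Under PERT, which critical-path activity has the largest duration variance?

te_Order reagents = (7 + 4·12 + 23)/6 = 78/6 = 13; σ²_Order reagents = ((23−7)/6)² = 7.111
te_Equipment setup = (7 + 4·12 + 23)/6 = 78/6 = 13; σ²_Equipment setup = ((23−7)/6)² = 7.111
te_Calibration = (1 + 4·5 + 9)/6 = 30/6 = 5; σ²_Calibration = ((9−1)/6)² = 1.778
te_Sample prep = (4 + 4·8 + 18)/6 = 54/6 = 9; σ²_Sample prep = ((18−4)/6)² = 5.444
te_Run assay = (1 + 4·6 + 23)/6 = 48/6 = 8; σ²_Run assay = ((23−1)/6)² = 13.444
te_Incubation = (8 + 4·13 + 24)/6 = 84/6 = 14; σ²_Incubation = ((24−8)/6)² = 7.111
te_Imaging = (2 + 4·3 + 16)/6 = 30/6 = 5; σ²_Imaging = ((16−2)/6)² = 5.444
te_Data extraction = (6 + 4·8 + 16)/6 = 54/6 = 9; σ²_Data extraction = ((16−6)/6)² = 2.778
te_Statistical analysis = (11 + 4·14 + 17)/6 = 84/6 = 14; σ²_Statistical analysis = ((17−11)/6)² = 1.000

Forward pass:
ES_Order reagents = 0; EF_Order reagents = 13
ES_Equipment setup = 0; EF_Equipment setup = 13
ES_Calibration = 0; EF_Calibration = 5
ES_Sample prep = 0; EF_Sample prep = 9
ES_Run assay = 0; EF_Run assay = 8
ES_Incubation = max(EF_Sample prep=9, EF_Run assay=8) = 9; EF_Incubation = 9+14 = 23
ES_Imaging = max(EF_Order reagents=13, EF_Calibration=5) = 13; EF_Imaging = 13+5 = 18
ES_Data extraction = 18; EF_Data extraction = 18+9 = 27
ES_Statistical analysis = max(EF_Equipment setup=13, EF_Run assay=8, EF_Incubation=23, EF_Data extraction=27) = 27; EF_Statistical analysis = 27+14 = 41
Expected project duration μ = 41 days. Critical path: Order reagents → Imaging → Data extraction → Statistical analysis.

Variances on critical path: σ²_Order reagents=7.111, σ²_Imaging=5.444, σ²_Data extraction=2.778, σ²_Statistical analysis=1.000.
Largest is σ²_Order reagents = 7.111.

Order reagents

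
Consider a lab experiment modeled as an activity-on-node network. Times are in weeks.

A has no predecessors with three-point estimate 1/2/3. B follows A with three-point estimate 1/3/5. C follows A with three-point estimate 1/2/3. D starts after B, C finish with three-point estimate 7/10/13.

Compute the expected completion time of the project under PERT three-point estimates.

te_A = (1 + 4·2 + 3)/6 = 12/6 = 2
te_B = (1 + 4·3 + 5)/6 = 18/6 = 3
te_C = (1 + 4·2 + 3)/6 = 12/6 = 2
te_D = (7 + 4·10 + 13)/6 = 60/6 = 10

Forward pass:
ES_A = 0; EF_A = 2
ES_B = 2; EF_B = 2+3 = 5
ES_C = 2; EF_C = 2+2 = 4
ES_D = max(EF_B=5, EF_C=4) = 5; EF_D = 5+10 = 15
Expected project duration μ = 15 weeks. Critical path: A → B → D.

15 weeks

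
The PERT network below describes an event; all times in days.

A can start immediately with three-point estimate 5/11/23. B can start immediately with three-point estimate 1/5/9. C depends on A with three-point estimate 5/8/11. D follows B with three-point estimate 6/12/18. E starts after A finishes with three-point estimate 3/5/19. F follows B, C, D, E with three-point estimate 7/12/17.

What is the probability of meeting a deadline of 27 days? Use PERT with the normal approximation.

te_A = (5 + 4·11 + 23)/6 = 72/6 = 12; σ²_A = ((23−5)/6)² = 9.000
te_B = (1 + 4·5 + 9)/6 = 30/6 = 5; σ²_B = ((9−1)/6)² = 1.778
te_C = (5 + 4·8 + 11)/6 = 48/6 = 8; σ²_C = ((11−5)/6)² = 1.000
te_D = (6 + 4·12 + 18)/6 = 72/6 = 12; σ²_D = ((18−6)/6)² = 4.000
te_E = (3 + 4·5 + 19)/6 = 42/6 = 7; σ²_E = ((19−3)/6)² = 7.111
te_F = (7 + 4·12 + 17)/6 = 72/6 = 12; σ²_F = ((17−7)/6)² = 2.778

Forward pass:
ES_A = 0; EF_A = 12
ES_B = 0; EF_B = 5
ES_C = 12; EF_C = 12+8 = 20
ES_D = 5; EF_D = 5+12 = 17
ES_E = 12; EF_E = 12+7 = 19
ES_F = max(EF_B=5, EF_C=20, EF_D=17, EF_E=19) = 20; EF_F = 20+12 = 32
Expected project duration μ = 32 days. Critical path: A → C → F.

Variance along critical path = 9.000 + 1.000 + 2.778 = 12.778; σ = √12.778 = 3.575 days.
Z = (27 − 32) / 3.575 = -1.399
P(T ≤ 27) = Φ(-1.399) ≈ 0.081

0.081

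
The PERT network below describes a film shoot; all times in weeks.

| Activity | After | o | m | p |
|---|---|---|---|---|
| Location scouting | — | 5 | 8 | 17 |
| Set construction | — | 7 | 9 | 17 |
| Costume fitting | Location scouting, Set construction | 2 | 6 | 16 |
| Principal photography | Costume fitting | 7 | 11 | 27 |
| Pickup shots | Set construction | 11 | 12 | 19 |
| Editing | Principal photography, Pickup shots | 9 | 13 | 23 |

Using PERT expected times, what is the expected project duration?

te_Location scouting = (5 + 4·8 + 17)/6 = 54/6 = 9
te_Set construction = (7 + 4·9 + 17)/6 = 60/6 = 10
te_Costume fitting = (2 + 4·6 + 16)/6 = 42/6 = 7
te_Principal photography = (7 + 4·11 + 27)/6 = 78/6 = 13
te_Pickup shots = (11 + 4·12 + 19)/6 = 78/6 = 13
te_Editing = (9 + 4·13 + 23)/6 = 84/6 = 14

Forward pass:
ES_Location scouting = 0; EF_Location scouting = 9
ES_Set construction = 0; EF_Set construction = 10
ES_Costume fitting = max(EF_Location scouting=9, EF_Set construction=10) = 10; EF_Costume fitting = 10+7 = 17
ES_Principal photography = 17; EF_Principal photography = 17+13 = 30
ES_Pickup shots = 10; EF_Pickup shots = 10+13 = 23
ES_Editing = max(EF_Principal photography=30, EF_Pickup shots=23) = 30; EF_Editing = 30+14 = 44
Expected project duration μ = 44 weeks. Critical path: Set construction → Costume fitting → Principal photography → Editing.

44 weeks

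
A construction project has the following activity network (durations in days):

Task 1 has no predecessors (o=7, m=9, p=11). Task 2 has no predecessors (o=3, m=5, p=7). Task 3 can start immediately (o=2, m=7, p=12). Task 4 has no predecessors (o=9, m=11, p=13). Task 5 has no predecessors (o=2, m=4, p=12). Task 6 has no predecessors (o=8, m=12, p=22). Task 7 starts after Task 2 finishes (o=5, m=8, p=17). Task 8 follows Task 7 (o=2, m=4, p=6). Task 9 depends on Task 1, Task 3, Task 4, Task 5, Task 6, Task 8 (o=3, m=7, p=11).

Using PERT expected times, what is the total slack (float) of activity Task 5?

13 days

te_Task 1 = (7 + 4·9 + 11)/6 = 54/6 = 9
te_Task 2 = (3 + 4·5 + 7)/6 = 30/6 = 5
te_Task 3 = (2 + 4·7 + 12)/6 = 42/6 = 7
te_Task 4 = (9 + 4·11 + 13)/6 = 66/6 = 11
te_Task 5 = (2 + 4·4 + 12)/6 = 30/6 = 5
te_Task 6 = (8 + 4·12 + 22)/6 = 78/6 = 13
te_Task 7 = (5 + 4·8 + 17)/6 = 54/6 = 9
te_Task 8 = (2 + 4·4 + 6)/6 = 24/6 = 4
te_Task 9 = (3 + 4·7 + 11)/6 = 42/6 = 7

Forward pass:
ES_Task 1 = 0; EF_Task 1 = 9
ES_Task 2 = 0; EF_Task 2 = 5
ES_Task 3 = 0; EF_Task 3 = 7
ES_Task 4 = 0; EF_Task 4 = 11
ES_Task 5 = 0; EF_Task 5 = 5
ES_Task 6 = 0; EF_Task 6 = 13
ES_Task 7 = 5; EF_Task 7 = 5+9 = 14
ES_Task 8 = 14; EF_Task 8 = 14+4 = 18
ES_Task 9 = max(EF_Task 1=9, EF_Task 3=7, EF_Task 4=11, EF_Task 5=5, EF_Task 6=13, EF_Task 8=18) = 18; EF_Task 9 = 18+7 = 25
Expected project duration μ = 25 days. Critical path: Task 2 → Task 7 → Task 8 → Task 9.

Backward pass:
LF_Task 9 = 25; LS_Task 9 = 25−7 = 18
LF_Task 8 = LS_Task 9 = 18; LS_Task 8 = 18−4 = 14
LF_Task 7 = LS_Task 8 = 14; LS_Task 7 = 14−9 = 5
LF_Task 6 = LS_Task 9 = 18; LS_Task 6 = 18−13 = 5
LF_Task 5 = LS_Task 9 = 18; LS_Task 5 = 18−5 = 13
LF_Task 4 = LS_Task 9 = 18; LS_Task 4 = 18−11 = 7
LF_Task 3 = LS_Task 9 = 18; LS_Task 3 = 18−7 = 11
LF_Task 2 = LS_Task 7 = 5; LS_Task 2 = 5−5 = 0
LF_Task 1 = LS_Task 9 = 18; LS_Task 1 = 18−9 = 9
Slack_Task 5 = LS_Task 5 − ES_Task 5 = 13 − 0 = 13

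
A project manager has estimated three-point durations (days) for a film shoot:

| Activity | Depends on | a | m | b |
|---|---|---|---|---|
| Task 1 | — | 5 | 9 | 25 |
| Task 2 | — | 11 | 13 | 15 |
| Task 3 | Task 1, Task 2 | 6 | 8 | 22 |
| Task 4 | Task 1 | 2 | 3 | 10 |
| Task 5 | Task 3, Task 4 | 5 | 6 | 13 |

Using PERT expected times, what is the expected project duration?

30 days

te_Task 1 = (5 + 4·9 + 25)/6 = 66/6 = 11
te_Task 2 = (11 + 4·13 + 15)/6 = 78/6 = 13
te_Task 3 = (6 + 4·8 + 22)/6 = 60/6 = 10
te_Task 4 = (2 + 4·3 + 10)/6 = 24/6 = 4
te_Task 5 = (5 + 4·6 + 13)/6 = 42/6 = 7

Forward pass:
ES_Task 1 = 0; EF_Task 1 = 11
ES_Task 2 = 0; EF_Task 2 = 13
ES_Task 3 = max(EF_Task 1=11, EF_Task 2=13) = 13; EF_Task 3 = 13+10 = 23
ES_Task 4 = 11; EF_Task 4 = 11+4 = 15
ES_Task 5 = max(EF_Task 3=23, EF_Task 4=15) = 23; EF_Task 5 = 23+7 = 30
Expected project duration μ = 30 days. Critical path: Task 2 → Task 3 → Task 5.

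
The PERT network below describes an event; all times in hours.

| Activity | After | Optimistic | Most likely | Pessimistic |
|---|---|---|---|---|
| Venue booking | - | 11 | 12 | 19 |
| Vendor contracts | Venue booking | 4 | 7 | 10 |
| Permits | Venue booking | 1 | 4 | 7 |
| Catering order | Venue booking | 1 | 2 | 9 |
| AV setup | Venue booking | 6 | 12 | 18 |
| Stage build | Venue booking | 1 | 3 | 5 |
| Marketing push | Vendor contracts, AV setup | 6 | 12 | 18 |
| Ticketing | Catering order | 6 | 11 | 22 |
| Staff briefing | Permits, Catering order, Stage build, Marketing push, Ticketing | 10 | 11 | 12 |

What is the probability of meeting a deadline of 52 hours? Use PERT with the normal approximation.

0.898

te_Venue booking = (11 + 4·12 + 19)/6 = 78/6 = 13; σ²_Venue booking = ((19−11)/6)² = 1.778
te_Vendor contracts = (4 + 4·7 + 10)/6 = 42/6 = 7; σ²_Vendor contracts = ((10−4)/6)² = 1.000
te_Permits = (1 + 4·4 + 7)/6 = 24/6 = 4; σ²_Permits = ((7−1)/6)² = 1.000
te_Catering order = (1 + 4·2 + 9)/6 = 18/6 = 3; σ²_Catering order = ((9−1)/6)² = 1.778
te_AV setup = (6 + 4·12 + 18)/6 = 72/6 = 12; σ²_AV setup = ((18−6)/6)² = 4.000
te_Stage build = (1 + 4·3 + 5)/6 = 18/6 = 3; σ²_Stage build = ((5−1)/6)² = 0.444
te_Marketing push = (6 + 4·12 + 18)/6 = 72/6 = 12; σ²_Marketing push = ((18−6)/6)² = 4.000
te_Ticketing = (6 + 4·11 + 22)/6 = 72/6 = 12; σ²_Ticketing = ((22−6)/6)² = 7.111
te_Staff briefing = (10 + 4·11 + 12)/6 = 66/6 = 11; σ²_Staff briefing = ((12−10)/6)² = 0.111

Forward pass:
ES_Venue booking = 0; EF_Venue booking = 13
ES_Vendor contracts = 13; EF_Vendor contracts = 13+7 = 20
ES_Permits = 13; EF_Permits = 13+4 = 17
ES_Catering order = 13; EF_Catering order = 13+3 = 16
ES_AV setup = 13; EF_AV setup = 13+12 = 25
ES_Stage build = 13; EF_Stage build = 13+3 = 16
ES_Marketing push = max(EF_Vendor contracts=20, EF_AV setup=25) = 25; EF_Marketing push = 25+12 = 37
ES_Ticketing = 16; EF_Ticketing = 16+12 = 28
ES_Staff briefing = max(EF_Permits=17, EF_Catering order=16, EF_Stage build=16, EF_Marketing push=37, EF_Ticketing=28) = 37; EF_Staff briefing = 37+11 = 48
Expected project duration μ = 48 hours. Critical path: Venue booking → AV setup → Marketing push → Staff briefing.

Variance along critical path = 1.778 + 4.000 + 4.000 + 0.111 = 9.889; σ = √9.889 = 3.145 hours.
Z = (52 − 48) / 3.145 = 1.272
P(T ≤ 52) = Φ(1.272) ≈ 0.898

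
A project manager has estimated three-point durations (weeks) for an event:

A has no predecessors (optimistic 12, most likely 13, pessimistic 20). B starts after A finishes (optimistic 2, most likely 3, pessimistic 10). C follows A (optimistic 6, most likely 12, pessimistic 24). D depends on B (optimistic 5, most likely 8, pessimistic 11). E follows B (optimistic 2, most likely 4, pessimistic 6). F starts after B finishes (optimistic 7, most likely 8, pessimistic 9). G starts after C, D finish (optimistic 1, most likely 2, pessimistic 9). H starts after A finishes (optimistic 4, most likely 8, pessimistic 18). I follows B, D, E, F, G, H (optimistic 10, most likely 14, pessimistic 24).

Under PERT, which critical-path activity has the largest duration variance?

C

te_A = (12 + 4·13 + 20)/6 = 84/6 = 14; σ²_A = ((20−12)/6)² = 1.778
te_B = (2 + 4·3 + 10)/6 = 24/6 = 4; σ²_B = ((10−2)/6)² = 1.778
te_C = (6 + 4·12 + 24)/6 = 78/6 = 13; σ²_C = ((24−6)/6)² = 9.000
te_D = (5 + 4·8 + 11)/6 = 48/6 = 8; σ²_D = ((11−5)/6)² = 1.000
te_E = (2 + 4·4 + 6)/6 = 24/6 = 4; σ²_E = ((6−2)/6)² = 0.444
te_F = (7 + 4·8 + 9)/6 = 48/6 = 8; σ²_F = ((9−7)/6)² = 0.111
te_G = (1 + 4·2 + 9)/6 = 18/6 = 3; σ²_G = ((9−1)/6)² = 1.778
te_H = (4 + 4·8 + 18)/6 = 54/6 = 9; σ²_H = ((18−4)/6)² = 5.444
te_I = (10 + 4·14 + 24)/6 = 90/6 = 15; σ²_I = ((24−10)/6)² = 5.444

Forward pass:
ES_A = 0; EF_A = 14
ES_B = 14; EF_B = 14+4 = 18
ES_C = 14; EF_C = 14+13 = 27
ES_D = 18; EF_D = 18+8 = 26
ES_E = 18; EF_E = 18+4 = 22
ES_F = 18; EF_F = 18+8 = 26
ES_G = max(EF_C=27, EF_D=26) = 27; EF_G = 27+3 = 30
ES_H = 14; EF_H = 14+9 = 23
ES_I = max(EF_B=18, EF_D=26, EF_E=22, EF_F=26, EF_G=30, EF_H=23) = 30; EF_I = 30+15 = 45
Expected project duration μ = 45 weeks. Critical path: A → C → G → I.

Variances on critical path: σ²_A=1.778, σ²_C=9.000, σ²_G=1.778, σ²_I=5.444.
Largest is σ²_C = 9.000.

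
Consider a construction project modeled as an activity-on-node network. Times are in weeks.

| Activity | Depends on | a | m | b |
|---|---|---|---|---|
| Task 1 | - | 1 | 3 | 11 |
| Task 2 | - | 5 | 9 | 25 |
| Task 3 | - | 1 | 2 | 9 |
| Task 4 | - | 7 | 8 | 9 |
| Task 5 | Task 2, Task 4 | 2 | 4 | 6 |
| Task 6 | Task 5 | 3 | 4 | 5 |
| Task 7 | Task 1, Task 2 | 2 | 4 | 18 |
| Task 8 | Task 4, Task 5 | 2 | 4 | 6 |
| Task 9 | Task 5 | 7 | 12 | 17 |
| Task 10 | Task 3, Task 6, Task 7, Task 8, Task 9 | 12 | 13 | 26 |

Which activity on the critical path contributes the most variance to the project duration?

te_Task 1 = (1 + 4·3 + 11)/6 = 24/6 = 4; σ²_Task 1 = ((11−1)/6)² = 2.778
te_Task 2 = (5 + 4·9 + 25)/6 = 66/6 = 11; σ²_Task 2 = ((25−5)/6)² = 11.111
te_Task 3 = (1 + 4·2 + 9)/6 = 18/6 = 3; σ²_Task 3 = ((9−1)/6)² = 1.778
te_Task 4 = (7 + 4·8 + 9)/6 = 48/6 = 8; σ²_Task 4 = ((9−7)/6)² = 0.111
te_Task 5 = (2 + 4·4 + 6)/6 = 24/6 = 4; σ²_Task 5 = ((6−2)/6)² = 0.444
te_Task 6 = (3 + 4·4 + 5)/6 = 24/6 = 4; σ²_Task 6 = ((5−3)/6)² = 0.111
te_Task 7 = (2 + 4·4 + 18)/6 = 36/6 = 6; σ²_Task 7 = ((18−2)/6)² = 7.111
te_Task 8 = (2 + 4·4 + 6)/6 = 24/6 = 4; σ²_Task 8 = ((6−2)/6)² = 0.444
te_Task 9 = (7 + 4·12 + 17)/6 = 72/6 = 12; σ²_Task 9 = ((17−7)/6)² = 2.778
te_Task 10 = (12 + 4·13 + 26)/6 = 90/6 = 15; σ²_Task 10 = ((26−12)/6)² = 5.444

Forward pass:
ES_Task 1 = 0; EF_Task 1 = 4
ES_Task 2 = 0; EF_Task 2 = 11
ES_Task 3 = 0; EF_Task 3 = 3
ES_Task 4 = 0; EF_Task 4 = 8
ES_Task 5 = max(EF_Task 2=11, EF_Task 4=8) = 11; EF_Task 5 = 11+4 = 15
ES_Task 6 = 15; EF_Task 6 = 15+4 = 19
ES_Task 7 = max(EF_Task 1=4, EF_Task 2=11) = 11; EF_Task 7 = 11+6 = 17
ES_Task 8 = max(EF_Task 4=8, EF_Task 5=15) = 15; EF_Task 8 = 15+4 = 19
ES_Task 9 = 15; EF_Task 9 = 15+12 = 27
ES_Task 10 = max(EF_Task 3=3, EF_Task 6=19, EF_Task 7=17, EF_Task 8=19, EF_Task 9=27) = 27; EF_Task 10 = 27+15 = 42
Expected project duration μ = 42 weeks. Critical path: Task 2 → Task 5 → Task 9 → Task 10.

Variances on critical path: σ²_Task 2=11.111, σ²_Task 5=0.444, σ²_Task 9=2.778, σ²_Task 10=5.444.
Largest is σ²_Task 2 = 11.111.

Task 2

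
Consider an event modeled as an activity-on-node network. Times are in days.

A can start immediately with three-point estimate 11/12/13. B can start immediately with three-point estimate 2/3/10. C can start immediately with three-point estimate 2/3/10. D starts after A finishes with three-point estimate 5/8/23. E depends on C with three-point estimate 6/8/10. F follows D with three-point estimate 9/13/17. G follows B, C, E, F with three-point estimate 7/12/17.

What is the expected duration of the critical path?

te_A = (11 + 4·12 + 13)/6 = 72/6 = 12
te_B = (2 + 4·3 + 10)/6 = 24/6 = 4
te_C = (2 + 4·3 + 10)/6 = 24/6 = 4
te_D = (5 + 4·8 + 23)/6 = 60/6 = 10
te_E = (6 + 4·8 + 10)/6 = 48/6 = 8
te_F = (9 + 4·13 + 17)/6 = 78/6 = 13
te_G = (7 + 4·12 + 17)/6 = 72/6 = 12

Forward pass:
ES_A = 0; EF_A = 12
ES_B = 0; EF_B = 4
ES_C = 0; EF_C = 4
ES_D = 12; EF_D = 12+10 = 22
ES_E = 4; EF_E = 4+8 = 12
ES_F = 22; EF_F = 22+13 = 35
ES_G = max(EF_B=4, EF_C=4, EF_E=12, EF_F=35) = 35; EF_G = 35+12 = 47
Expected project duration μ = 47 days. Critical path: A → D → F → G.

47 days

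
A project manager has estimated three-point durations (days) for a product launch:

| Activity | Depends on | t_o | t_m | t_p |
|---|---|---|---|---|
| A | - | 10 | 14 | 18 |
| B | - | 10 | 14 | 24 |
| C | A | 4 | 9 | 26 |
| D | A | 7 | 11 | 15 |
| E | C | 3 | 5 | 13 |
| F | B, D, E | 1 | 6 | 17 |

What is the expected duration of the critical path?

38 days

te_A = (10 + 4·14 + 18)/6 = 84/6 = 14
te_B = (10 + 4·14 + 24)/6 = 90/6 = 15
te_C = (4 + 4·9 + 26)/6 = 66/6 = 11
te_D = (7 + 4·11 + 15)/6 = 66/6 = 11
te_E = (3 + 4·5 + 13)/6 = 36/6 = 6
te_F = (1 + 4·6 + 17)/6 = 42/6 = 7

Forward pass:
ES_A = 0; EF_A = 14
ES_B = 0; EF_B = 15
ES_C = 14; EF_C = 14+11 = 25
ES_D = 14; EF_D = 14+11 = 25
ES_E = 25; EF_E = 25+6 = 31
ES_F = max(EF_B=15, EF_D=25, EF_E=31) = 31; EF_F = 31+7 = 38
Expected project duration μ = 38 days. Critical path: A → C → E → F.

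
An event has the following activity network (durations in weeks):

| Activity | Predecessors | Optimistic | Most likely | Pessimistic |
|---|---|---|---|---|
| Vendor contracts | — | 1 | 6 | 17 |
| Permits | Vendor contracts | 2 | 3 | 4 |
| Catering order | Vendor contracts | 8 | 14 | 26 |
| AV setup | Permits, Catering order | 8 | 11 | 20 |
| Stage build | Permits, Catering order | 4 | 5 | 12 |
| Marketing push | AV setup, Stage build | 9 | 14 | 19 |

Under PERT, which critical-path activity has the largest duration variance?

te_Vendor contracts = (1 + 4·6 + 17)/6 = 42/6 = 7; σ²_Vendor contracts = ((17−1)/6)² = 7.111
te_Permits = (2 + 4·3 + 4)/6 = 18/6 = 3; σ²_Permits = ((4−2)/6)² = 0.111
te_Catering order = (8 + 4·14 + 26)/6 = 90/6 = 15; σ²_Catering order = ((26−8)/6)² = 9.000
te_AV setup = (8 + 4·11 + 20)/6 = 72/6 = 12; σ²_AV setup = ((20−8)/6)² = 4.000
te_Stage build = (4 + 4·5 + 12)/6 = 36/6 = 6; σ²_Stage build = ((12−4)/6)² = 1.778
te_Marketing push = (9 + 4·14 + 19)/6 = 84/6 = 14; σ²_Marketing push = ((19−9)/6)² = 2.778

Forward pass:
ES_Vendor contracts = 0; EF_Vendor contracts = 7
ES_Permits = 7; EF_Permits = 7+3 = 10
ES_Catering order = 7; EF_Catering order = 7+15 = 22
ES_AV setup = max(EF_Permits=10, EF_Catering order=22) = 22; EF_AV setup = 22+12 = 34
ES_Stage build = max(EF_Permits=10, EF_Catering order=22) = 22; EF_Stage build = 22+6 = 28
ES_Marketing push = max(EF_AV setup=34, EF_Stage build=28) = 34; EF_Marketing push = 34+14 = 48
Expected project duration μ = 48 weeks. Critical path: Vendor contracts → Catering order → AV setup → Marketing push.

Variances on critical path: σ²_Vendor contracts=7.111, σ²_Catering order=9.000, σ²_AV setup=4.000, σ²_Marketing push=2.778.
Largest is σ²_Catering order = 9.000.

Catering order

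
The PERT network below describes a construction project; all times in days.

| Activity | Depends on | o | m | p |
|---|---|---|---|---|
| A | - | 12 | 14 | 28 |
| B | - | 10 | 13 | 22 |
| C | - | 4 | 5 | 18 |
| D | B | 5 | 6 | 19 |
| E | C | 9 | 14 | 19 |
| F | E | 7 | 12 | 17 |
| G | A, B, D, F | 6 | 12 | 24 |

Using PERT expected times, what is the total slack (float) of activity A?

te_A = (12 + 4·14 + 28)/6 = 96/6 = 16
te_B = (10 + 4·13 + 22)/6 = 84/6 = 14
te_C = (4 + 4·5 + 18)/6 = 42/6 = 7
te_D = (5 + 4·6 + 19)/6 = 48/6 = 8
te_E = (9 + 4·14 + 19)/6 = 84/6 = 14
te_F = (7 + 4·12 + 17)/6 = 72/6 = 12
te_G = (6 + 4·12 + 24)/6 = 78/6 = 13

Forward pass:
ES_A = 0; EF_A = 16
ES_B = 0; EF_B = 14
ES_C = 0; EF_C = 7
ES_D = 14; EF_D = 14+8 = 22
ES_E = 7; EF_E = 7+14 = 21
ES_F = 21; EF_F = 21+12 = 33
ES_G = max(EF_A=16, EF_B=14, EF_D=22, EF_F=33) = 33; EF_G = 33+13 = 46
Expected project duration μ = 46 days. Critical path: C → E → F → G.

Backward pass:
LF_G = 46; LS_G = 46−13 = 33
LF_F = LS_G = 33; LS_F = 33−12 = 21
LF_E = LS_F = 21; LS_E = 21−14 = 7
LF_D = LS_G = 33; LS_D = 33−8 = 25
LF_C = LS_E = 7; LS_C = 7−7 = 0
LF_B = min(LS_D=25, LS_G=33) = 25; LS_B = 25−14 = 11
LF_A = LS_G = 33; LS_A = 33−16 = 17
Slack_A = LS_A − ES_A = 17 − 0 = 17

17 days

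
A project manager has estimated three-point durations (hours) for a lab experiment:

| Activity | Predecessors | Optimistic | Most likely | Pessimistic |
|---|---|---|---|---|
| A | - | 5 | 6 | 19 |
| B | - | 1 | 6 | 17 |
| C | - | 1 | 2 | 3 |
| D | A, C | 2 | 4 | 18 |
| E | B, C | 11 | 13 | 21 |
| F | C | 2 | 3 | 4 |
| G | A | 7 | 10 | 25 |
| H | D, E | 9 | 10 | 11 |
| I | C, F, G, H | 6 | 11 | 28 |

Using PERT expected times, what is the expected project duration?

te_A = (5 + 4·6 + 19)/6 = 48/6 = 8
te_B = (1 + 4·6 + 17)/6 = 42/6 = 7
te_C = (1 + 4·2 + 3)/6 = 12/6 = 2
te_D = (2 + 4·4 + 18)/6 = 36/6 = 6
te_E = (11 + 4·13 + 21)/6 = 84/6 = 14
te_F = (2 + 4·3 + 4)/6 = 18/6 = 3
te_G = (7 + 4·10 + 25)/6 = 72/6 = 12
te_H = (9 + 4·10 + 11)/6 = 60/6 = 10
te_I = (6 + 4·11 + 28)/6 = 78/6 = 13

Forward pass:
ES_A = 0; EF_A = 8
ES_B = 0; EF_B = 7
ES_C = 0; EF_C = 2
ES_D = max(EF_A=8, EF_C=2) = 8; EF_D = 8+6 = 14
ES_E = max(EF_B=7, EF_C=2) = 7; EF_E = 7+14 = 21
ES_F = 2; EF_F = 2+3 = 5
ES_G = 8; EF_G = 8+12 = 20
ES_H = max(EF_D=14, EF_E=21) = 21; EF_H = 21+10 = 31
ES_I = max(EF_C=2, EF_F=5, EF_G=20, EF_H=31) = 31; EF_I = 31+13 = 44
Expected project duration μ = 44 hours. Critical path: B → E → H → I.

44 hours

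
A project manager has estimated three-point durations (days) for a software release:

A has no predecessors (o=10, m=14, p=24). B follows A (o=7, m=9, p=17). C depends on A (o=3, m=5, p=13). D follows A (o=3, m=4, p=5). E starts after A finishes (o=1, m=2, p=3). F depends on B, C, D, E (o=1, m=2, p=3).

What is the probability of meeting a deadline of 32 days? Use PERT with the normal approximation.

0.958

te_A = (10 + 4·14 + 24)/6 = 90/6 = 15; σ²_A = ((24−10)/6)² = 5.444
te_B = (7 + 4·9 + 17)/6 = 60/6 = 10; σ²_B = ((17−7)/6)² = 2.778
te_C = (3 + 4·5 + 13)/6 = 36/6 = 6; σ²_C = ((13−3)/6)² = 2.778
te_D = (3 + 4·4 + 5)/6 = 24/6 = 4; σ²_D = ((5−3)/6)² = 0.111
te_E = (1 + 4·2 + 3)/6 = 12/6 = 2; σ²_E = ((3−1)/6)² = 0.111
te_F = (1 + 4·2 + 3)/6 = 12/6 = 2; σ²_F = ((3−1)/6)² = 0.111

Forward pass:
ES_A = 0; EF_A = 15
ES_B = 15; EF_B = 15+10 = 25
ES_C = 15; EF_C = 15+6 = 21
ES_D = 15; EF_D = 15+4 = 19
ES_E = 15; EF_E = 15+2 = 17
ES_F = max(EF_B=25, EF_C=21, EF_D=19, EF_E=17) = 25; EF_F = 25+2 = 27
Expected project duration μ = 27 days. Critical path: A → B → F.

Variance along critical path = 5.444 + 2.778 + 0.111 = 8.333; σ = √8.333 = 2.887 days.
Z = (32 − 27) / 2.887 = 1.732
P(T ≤ 32) = Φ(1.732) ≈ 0.958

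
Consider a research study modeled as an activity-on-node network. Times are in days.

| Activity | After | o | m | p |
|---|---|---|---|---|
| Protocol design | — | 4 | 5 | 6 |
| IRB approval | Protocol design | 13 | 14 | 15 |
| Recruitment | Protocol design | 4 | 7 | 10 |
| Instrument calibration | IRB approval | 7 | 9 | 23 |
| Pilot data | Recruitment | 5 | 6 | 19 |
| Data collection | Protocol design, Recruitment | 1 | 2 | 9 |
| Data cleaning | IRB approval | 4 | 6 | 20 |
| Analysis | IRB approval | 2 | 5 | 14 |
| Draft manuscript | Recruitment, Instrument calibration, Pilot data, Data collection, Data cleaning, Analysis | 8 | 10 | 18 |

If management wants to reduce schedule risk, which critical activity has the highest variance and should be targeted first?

te_Protocol design = (4 + 4·5 + 6)/6 = 30/6 = 5; σ²_Protocol design = ((6−4)/6)² = 0.111
te_IRB approval = (13 + 4·14 + 15)/6 = 84/6 = 14; σ²_IRB approval = ((15−13)/6)² = 0.111
te_Recruitment = (4 + 4·7 + 10)/6 = 42/6 = 7; σ²_Recruitment = ((10−4)/6)² = 1.000
te_Instrument calibration = (7 + 4·9 + 23)/6 = 66/6 = 11; σ²_Instrument calibration = ((23−7)/6)² = 7.111
te_Pilot data = (5 + 4·6 + 19)/6 = 48/6 = 8; σ²_Pilot data = ((19−5)/6)² = 5.444
te_Data collection = (1 + 4·2 + 9)/6 = 18/6 = 3; σ²_Data collection = ((9−1)/6)² = 1.778
te_Data cleaning = (4 + 4·6 + 20)/6 = 48/6 = 8; σ²_Data cleaning = ((20−4)/6)² = 7.111
te_Analysis = (2 + 4·5 + 14)/6 = 36/6 = 6; σ²_Analysis = ((14−2)/6)² = 4.000
te_Draft manuscript = (8 + 4·10 + 18)/6 = 66/6 = 11; σ²_Draft manuscript = ((18−8)/6)² = 2.778

Forward pass:
ES_Protocol design = 0; EF_Protocol design = 5
ES_IRB approval = 5; EF_IRB approval = 5+14 = 19
ES_Recruitment = 5; EF_Recruitment = 5+7 = 12
ES_Instrument calibration = 19; EF_Instrument calibration = 19+11 = 30
ES_Pilot data = 12; EF_Pilot data = 12+8 = 20
ES_Data collection = max(EF_Protocol design=5, EF_Recruitment=12) = 12; EF_Data collection = 12+3 = 15
ES_Data cleaning = 19; EF_Data cleaning = 19+8 = 27
ES_Analysis = 19; EF_Analysis = 19+6 = 25
ES_Draft manuscript = max(EF_Recruitment=12, EF_Instrument calibration=30, EF_Pilot data=20, EF_Data collection=15, EF_Data cleaning=27, EF_Analysis=25) = 30; EF_Draft manuscript = 30+11 = 41
Expected project duration μ = 41 days. Critical path: Protocol design → IRB approval → Instrument calibration → Draft manuscript.

Variances on critical path: σ²_Protocol design=0.111, σ²_IRB approval=0.111, σ²_Instrument calibration=7.111, σ²_Draft manuscript=2.778.
Largest is σ²_Instrument calibration = 7.111.

Instrument calibration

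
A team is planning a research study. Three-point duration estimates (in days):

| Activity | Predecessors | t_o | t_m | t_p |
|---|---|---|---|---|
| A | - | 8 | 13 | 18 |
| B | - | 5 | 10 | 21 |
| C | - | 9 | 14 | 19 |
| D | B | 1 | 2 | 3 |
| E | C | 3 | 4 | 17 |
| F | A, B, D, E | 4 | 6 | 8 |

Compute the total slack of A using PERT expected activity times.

7 days

te_A = (8 + 4·13 + 18)/6 = 78/6 = 13
te_B = (5 + 4·10 + 21)/6 = 66/6 = 11
te_C = (9 + 4·14 + 19)/6 = 84/6 = 14
te_D = (1 + 4·2 + 3)/6 = 12/6 = 2
te_E = (3 + 4·4 + 17)/6 = 36/6 = 6
te_F = (4 + 4·6 + 8)/6 = 36/6 = 6

Forward pass:
ES_A = 0; EF_A = 13
ES_B = 0; EF_B = 11
ES_C = 0; EF_C = 14
ES_D = 11; EF_D = 11+2 = 13
ES_E = 14; EF_E = 14+6 = 20
ES_F = max(EF_A=13, EF_B=11, EF_D=13, EF_E=20) = 20; EF_F = 20+6 = 26
Expected project duration μ = 26 days. Critical path: C → E → F.

Backward pass:
LF_F = 26; LS_F = 26−6 = 20
LF_E = LS_F = 20; LS_E = 20−6 = 14
LF_D = LS_F = 20; LS_D = 20−2 = 18
LF_C = LS_E = 14; LS_C = 14−14 = 0
LF_B = min(LS_D=18, LS_F=20) = 18; LS_B = 18−11 = 7
LF_A = LS_F = 20; LS_A = 20−13 = 7
Slack_A = LS_A − ES_A = 7 − 0 = 7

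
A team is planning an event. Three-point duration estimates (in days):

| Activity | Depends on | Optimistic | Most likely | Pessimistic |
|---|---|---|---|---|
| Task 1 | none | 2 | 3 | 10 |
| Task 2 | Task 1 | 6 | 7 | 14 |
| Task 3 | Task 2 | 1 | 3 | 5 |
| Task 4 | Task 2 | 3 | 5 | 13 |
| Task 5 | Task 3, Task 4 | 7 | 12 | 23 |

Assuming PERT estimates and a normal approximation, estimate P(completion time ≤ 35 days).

0.862

te_Task 1 = (2 + 4·3 + 10)/6 = 24/6 = 4; σ²_Task 1 = ((10−2)/6)² = 1.778
te_Task 2 = (6 + 4·7 + 14)/6 = 48/6 = 8; σ²_Task 2 = ((14−6)/6)² = 1.778
te_Task 3 = (1 + 4·3 + 5)/6 = 18/6 = 3; σ²_Task 3 = ((5−1)/6)² = 0.444
te_Task 4 = (3 + 4·5 + 13)/6 = 36/6 = 6; σ²_Task 4 = ((13−3)/6)² = 2.778
te_Task 5 = (7 + 4·12 + 23)/6 = 78/6 = 13; σ²_Task 5 = ((23−7)/6)² = 7.111

Forward pass:
ES_Task 1 = 0; EF_Task 1 = 4
ES_Task 2 = 4; EF_Task 2 = 4+8 = 12
ES_Task 3 = 12; EF_Task 3 = 12+3 = 15
ES_Task 4 = 12; EF_Task 4 = 12+6 = 18
ES_Task 5 = max(EF_Task 3=15, EF_Task 4=18) = 18; EF_Task 5 = 18+13 = 31
Expected project duration μ = 31 days. Critical path: Task 1 → Task 2 → Task 4 → Task 5.

Variance along critical path = 1.778 + 1.778 + 2.778 + 7.111 = 13.444; σ = √13.444 = 3.667 days.
Z = (35 − 31) / 3.667 = 1.091
P(T ≤ 35) = Φ(1.091) ≈ 0.862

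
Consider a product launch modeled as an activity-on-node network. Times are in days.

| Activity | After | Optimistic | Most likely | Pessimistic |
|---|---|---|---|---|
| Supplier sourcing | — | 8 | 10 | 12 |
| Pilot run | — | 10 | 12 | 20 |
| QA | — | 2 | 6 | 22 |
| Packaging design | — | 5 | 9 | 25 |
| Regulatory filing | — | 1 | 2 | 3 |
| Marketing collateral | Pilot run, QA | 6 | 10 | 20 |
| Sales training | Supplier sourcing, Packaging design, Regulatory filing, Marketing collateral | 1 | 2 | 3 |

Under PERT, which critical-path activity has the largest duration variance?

Marketing collateral

te_Supplier sourcing = (8 + 4·10 + 12)/6 = 60/6 = 10; σ²_Supplier sourcing = ((12−8)/6)² = 0.444
te_Pilot run = (10 + 4·12 + 20)/6 = 78/6 = 13; σ²_Pilot run = ((20−10)/6)² = 2.778
te_QA = (2 + 4·6 + 22)/6 = 48/6 = 8; σ²_QA = ((22−2)/6)² = 11.111
te_Packaging design = (5 + 4·9 + 25)/6 = 66/6 = 11; σ²_Packaging design = ((25−5)/6)² = 11.111
te_Regulatory filing = (1 + 4·2 + 3)/6 = 12/6 = 2; σ²_Regulatory filing = ((3−1)/6)² = 0.111
te_Marketing collateral = (6 + 4·10 + 20)/6 = 66/6 = 11; σ²_Marketing collateral = ((20−6)/6)² = 5.444
te_Sales training = (1 + 4·2 + 3)/6 = 12/6 = 2; σ²_Sales training = ((3−1)/6)² = 0.111

Forward pass:
ES_Supplier sourcing = 0; EF_Supplier sourcing = 10
ES_Pilot run = 0; EF_Pilot run = 13
ES_QA = 0; EF_QA = 8
ES_Packaging design = 0; EF_Packaging design = 11
ES_Regulatory filing = 0; EF_Regulatory filing = 2
ES_Marketing collateral = max(EF_Pilot run=13, EF_QA=8) = 13; EF_Marketing collateral = 13+11 = 24
ES_Sales training = max(EF_Supplier sourcing=10, EF_Packaging design=11, EF_Regulatory filing=2, EF_Marketing collateral=24) = 24; EF_Sales training = 24+2 = 26
Expected project duration μ = 26 days. Critical path: Pilot run → Marketing collateral → Sales training.

Variances on critical path: σ²_Pilot run=2.778, σ²_Marketing collateral=5.444, σ²_Sales training=0.111.
Largest is σ²_Marketing collateral = 5.444.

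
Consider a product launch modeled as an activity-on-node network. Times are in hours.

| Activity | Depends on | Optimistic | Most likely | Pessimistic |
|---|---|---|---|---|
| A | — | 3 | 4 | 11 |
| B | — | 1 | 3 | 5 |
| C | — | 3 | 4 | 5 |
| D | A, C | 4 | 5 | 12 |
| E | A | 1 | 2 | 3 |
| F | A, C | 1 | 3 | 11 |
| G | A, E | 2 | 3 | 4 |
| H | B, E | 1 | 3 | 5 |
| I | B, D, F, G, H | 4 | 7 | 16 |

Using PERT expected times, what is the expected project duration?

te_A = (3 + 4·4 + 11)/6 = 30/6 = 5
te_B = (1 + 4·3 + 5)/6 = 18/6 = 3
te_C = (3 + 4·4 + 5)/6 = 24/6 = 4
te_D = (4 + 4·5 + 12)/6 = 36/6 = 6
te_E = (1 + 4·2 + 3)/6 = 12/6 = 2
te_F = (1 + 4·3 + 11)/6 = 24/6 = 4
te_G = (2 + 4·3 + 4)/6 = 18/6 = 3
te_H = (1 + 4·3 + 5)/6 = 18/6 = 3
te_I = (4 + 4·7 + 16)/6 = 48/6 = 8

Forward pass:
ES_A = 0; EF_A = 5
ES_B = 0; EF_B = 3
ES_C = 0; EF_C = 4
ES_D = max(EF_A=5, EF_C=4) = 5; EF_D = 5+6 = 11
ES_E = 5; EF_E = 5+2 = 7
ES_F = max(EF_A=5, EF_C=4) = 5; EF_F = 5+4 = 9
ES_G = max(EF_A=5, EF_E=7) = 7; EF_G = 7+3 = 10
ES_H = max(EF_B=3, EF_E=7) = 7; EF_H = 7+3 = 10
ES_I = max(EF_B=3, EF_D=11, EF_F=9, EF_G=10, EF_H=10) = 11; EF_I = 11+8 = 19
Expected project duration μ = 19 hours. Critical path: A → D → I.

19 hours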